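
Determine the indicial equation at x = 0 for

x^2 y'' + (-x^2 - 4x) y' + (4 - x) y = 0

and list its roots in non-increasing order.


Divide by x^2 to reach normal form y'' + P_1(x) y' + P_2(x) y = 0 with P_1(x) = -1 - 4/x and P_2(x) = -1/x + 4/x^2.
x = 0 is a singular point because the y'-coefficient -1 - 4/x has a pole at x = 0 and the y-coefficient -1/x + 4/x^2 has a pole at x = 0.
It is a regular singular point because x P_1(x) = p(x) = -x - 4 and x^2 P_2(x) = q(x) = 4 - x are polynomials, hence analytic at x = 0.
p(0) = -4,  q(0) = 4.
Indicial equation: r(r-1) + p(0) r + q(0) = 0, i.e. r^2 + (p(0) - 1) r + q(0) = 0, i.e. r^2 - 5 r + 4 = 0.
Discriminant: (-5)^2 - 4(4) = 9, so r = (5 ± 3)/2.
Solving: r_1 = 4, r_2 = 1.

indicial: r^2 - 5 r + 4 = 0; roots r_1 = 4, r_2 = 1


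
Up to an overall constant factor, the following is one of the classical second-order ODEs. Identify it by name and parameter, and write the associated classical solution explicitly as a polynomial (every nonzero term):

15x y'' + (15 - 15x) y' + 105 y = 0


All three coefficients share the factor 15; dividing through by 15 gives  x y'' + (1 - x) y' + 7 y = 0.
This matches the Laguerre equation x y'' + (1 - x) y' + n y = 0 with n = 7; the polynomial solution is L_7(x).
With y = sum_k a_k x^k, matching x^k gives (k+1)k a_{k+1} + (k+1) a_{k+1} - k a_k + n a_k = 0, i.e. (k+1)^2 a_{k+1} = (k - n) a_k = (k - 7) a_k. The right side vanishes at k = 7, so the series terminates at degree 7.
Standard normalization L_n(0) = 1 gives a_0 = 1. Work upward with a_{k+1} = (k - 7) a_k / (k+1)^2:
  a_1 = (0 - 7)(1) / 1^2 = -7/1 = -7
  a_2 = (1 - 7)(-7) / 2^2 = 42/4 = 21/2
  a_3 = (2 - 7)(21/2) / 3^2 = (-105/2)/9 = -35/6
  a_4 = (3 - 7)(-35/6) / 4^2 = (70/3)/16 = 35/24
  a_5 = (4 - 7)(35/24) / 5^2 = (-35/8)/25 = -7/40
  a_6 = (5 - 7)(-7/40) / 6^2 = (7/20)/36 = 7/720
  a_7 = (6 - 7)(7/720) / 7^2 = (-7/720)/49 = -1/5040
Hence L_7(x) = -x^7/5040 + 7 x^6/720 - 7 x^5/40 + 35 x^4/24 - 35 x^3/6 + 21 x^2/2 - 7 x + 1.

L_7(x); series = -x^7/5040 + 7 x^6/720 - 7 x^5/40 + 35 x^4/24 - 35 x^3/6 + 21 x^2/2 - 7 x + 1


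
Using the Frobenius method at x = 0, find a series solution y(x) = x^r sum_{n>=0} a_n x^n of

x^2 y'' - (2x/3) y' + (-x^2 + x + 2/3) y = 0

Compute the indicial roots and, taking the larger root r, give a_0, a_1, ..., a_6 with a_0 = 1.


Write in Frobenius form y'' + (p(x)/x) y' + (q(x)/x^2) y = 0:
  p(x) = -2/3,  q(x) = -x^2 + x + 2/3.
Indicial equation: r(r-1) + (-2/3) r + (2/3) = 0 -> roots r_1 = 1, r_2 = 2/3.
Take r = r_1 = 1. Let y(x) = x^r sum_{n>=0} a_n x^n with a_0 = 1.
Substitute y = x^r sum a_n x^n and match x^{r+n}. The recurrence is
  D(n) a_n + 1 a_{n-1} - 1 a_{n-2} = 0,  where D(n) = (r+n)(r+n-1) + (-2/3)(r+n) + (2/3).
  a_n = [-1 a_{n-1} + 1 a_{n-2}] / D(n).
Since the indicial polynomial factors as (r - r_1)(r - r_2), D(n) = (r_1 + n - r_1)(r_1 + n - r_2) = n(n + 1/3).
Evaluating step by step (a_0 = 1):
  n = 1: D(1) = 1(1 + 1/3) = 4/3; numerator = -1(1) = -1; a_1 = (-1)/(4/3) = -3/4
  n = 2: D(2) = 2(2 + 1/3) = 14/3; numerator = -1(-3/4) + 1(1) = 7/4; a_2 = (7/4)/(14/3) = 3/8
  n = 3: D(3) = 3(3 + 1/3) = 10; numerator = -1(3/8) + 1(-3/4) = -9/8; a_3 = (-9/8)/(10) = -9/80
  n = 4: D(4) = 4(4 + 1/3) = 52/3; numerator = -1(-9/80) + 1(3/8) = 39/80; a_4 = (39/80)/(52/3) = 9/320
  n = 5: D(5) = 5(5 + 1/3) = 80/3; numerator = -1(9/320) + 1(-9/80) = -9/64; a_5 = (-9/64)/(80/3) = -27/5120
  n = 6: D(6) = 6(6 + 1/3) = 38; numerator = -1(-27/5120) + 1(9/320) = 171/5120; a_6 = (171/5120)/(38) = 9/10240

r = 1; a_0 = 1; a_1 = -3/4; a_2 = 3/8; a_3 = -9/80; a_4 = 9/320; a_5 = -27/5120; a_6 = 9/10240


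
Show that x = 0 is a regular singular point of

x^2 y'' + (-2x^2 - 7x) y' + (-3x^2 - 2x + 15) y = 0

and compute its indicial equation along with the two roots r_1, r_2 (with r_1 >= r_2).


Divide by x^2 to reach normal form y'' + P_1(x) y' + P_2(x) y = 0 with P_1(x) = -2 - 7/x and P_2(x) = -3 - 2/x + 15/x^2.
x = 0 is a singular point because the y'-coefficient -2 - 7/x has a pole at x = 0 and the y-coefficient -3 - 2/x + 15/x^2 has a pole at x = 0.
It is a regular singular point because x P_1(x) = p(x) = -2x - 7 and x^2 P_2(x) = q(x) = -3x^2 - 2x + 15 are polynomials, hence analytic at x = 0.
p(0) = -7,  q(0) = 15.
Indicial equation: r(r-1) + p(0) r + q(0) = 0, i.e. r^2 + (p(0) - 1) r + q(0) = 0, i.e. r^2 - 8 r + 15 = 0.
Discriminant: (-8)^2 - 4(15) = 4, so r = (8 ± 2)/2.
Solving: r_1 = 5, r_2 = 3.

indicial: r^2 - 8 r + 15 = 0; roots r_1 = 5, r_2 = 3


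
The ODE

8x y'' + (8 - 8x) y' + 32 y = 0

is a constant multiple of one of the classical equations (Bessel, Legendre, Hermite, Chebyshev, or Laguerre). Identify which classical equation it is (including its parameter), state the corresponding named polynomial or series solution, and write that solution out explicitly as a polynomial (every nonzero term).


All three coefficients share the factor 8; dividing through by 8 gives  x y'' + (1 - x) y' + 4 y = 0.
This matches the Laguerre equation x y'' + (1 - x) y' + n y = 0 with n = 4; the polynomial solution is L_4(x).
With y = sum_k a_k x^k, matching x^k gives (k+1)k a_{k+1} + (k+1) a_{k+1} - k a_k + n a_k = 0, i.e. (k+1)^2 a_{k+1} = (k - n) a_k = (k - 4) a_k. The right side vanishes at k = 4, so the series terminates at degree 4.
Standard normalization L_n(0) = 1 gives a_0 = 1. Work upward with a_{k+1} = (k - 4) a_k / (k+1)^2:
  a_1 = (0 - 4)(1) / 1^2 = -4/1 = -4
  a_2 = (1 - 4)(-4) / 2^2 = 12/4 = 3
  a_3 = (2 - 4)(3) / 3^2 = -6/9 = -2/3
  a_4 = (3 - 4)(-2/3) / 4^2 = (2/3)/16 = 1/24
Hence L_4(x) = x^4/24 - 2 x^3/3 + 3 x^2 - 4 x + 1.

L_4(x); series = x^4/24 - 2 x^3/3 + 3 x^2 - 4 x + 1


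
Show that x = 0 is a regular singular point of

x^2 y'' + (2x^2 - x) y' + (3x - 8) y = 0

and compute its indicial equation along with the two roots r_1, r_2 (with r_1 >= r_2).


Divide by x^2 to reach normal form y'' + P_1(x) y' + P_2(x) y = 0 with P_1(x) = 2 - 1/x and P_2(x) = 3/x - 8/x^2.
x = 0 is a singular point because the y'-coefficient 2 - 1/x has a pole at x = 0 and the y-coefficient 3/x - 8/x^2 has a pole at x = 0.
It is a regular singular point because x P_1(x) = p(x) = 2x - 1 and x^2 P_2(x) = q(x) = 3x - 8 are polynomials, hence analytic at x = 0.
p(0) = -1,  q(0) = -8.
Indicial equation: r(r-1) + p(0) r + q(0) = 0, i.e. r^2 + (p(0) - 1) r + q(0) = 0, i.e. r^2 - 2 r - 8 = 0.
Discriminant: (-2)^2 - 4(-8) = 36, so r = (2 ± 6)/2.
Solving: r_1 = 4, r_2 = -2.

indicial: r^2 - 2 r - 8 = 0; roots r_1 = 4, r_2 = -2


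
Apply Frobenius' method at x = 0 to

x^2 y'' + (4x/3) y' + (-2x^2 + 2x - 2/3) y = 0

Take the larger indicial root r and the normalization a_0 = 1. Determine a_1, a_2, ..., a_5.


Write in Frobenius form y'' + (p(x)/x) y' + (q(x)/x^2) y = 0:
  p(x) = 4/3,  q(x) = -2x^2 + 2x - 2/3.
Indicial equation: r(r-1) + (4/3) r + (-2/3) = 0 -> roots r_1 = 2/3, r_2 = -1.
Take r = r_1 = 2/3. Let y(x) = x^r sum_{n>=0} a_n x^n with a_0 = 1.
Substitute y = x^r sum a_n x^n and match x^{r+n}. The recurrence is
  D(n) a_n + 2 a_{n-1} - 2 a_{n-2} = 0,  where D(n) = (r+n)(r+n-1) + (4/3)(r+n) + (-2/3).
  a_n = [-2 a_{n-1} + 2 a_{n-2}] / D(n).
Since the indicial polynomial factors as (r - r_1)(r - r_2), D(n) = (r_1 + n - r_1)(r_1 + n - r_2) = n(n + 5/3).
Evaluating step by step (a_0 = 1):
  n = 1: D(1) = 1(1 + 5/3) = 8/3; numerator = -2(1) = -2; a_1 = (-2)/(8/3) = -3/4
  n = 2: D(2) = 2(2 + 5/3) = 22/3; numerator = -2(-3/4) + 2(1) = 7/2; a_2 = (7/2)/(22/3) = 21/44
  n = 3: D(3) = 3(3 + 5/3) = 14; numerator = -2(21/44) + 2(-3/4) = -27/11; a_3 = (-27/11)/(14) = -27/154
  n = 4: D(4) = 4(4 + 5/3) = 68/3; numerator = -2(-27/154) + 2(21/44) = 201/154; a_4 = (201/154)/(68/3) = 603/10472
  n = 5: D(5) = 5(5 + 5/3) = 100/3; numerator = -2(603/10472) + 2(-27/154) = -2439/5236; a_5 = (-2439/5236)/(100/3) = -7317/523600

r = 2/3; a_0 = 1; a_1 = -3/4; a_2 = 21/44; a_3 = -27/154; a_4 = 603/10472; a_5 = -7317/523600


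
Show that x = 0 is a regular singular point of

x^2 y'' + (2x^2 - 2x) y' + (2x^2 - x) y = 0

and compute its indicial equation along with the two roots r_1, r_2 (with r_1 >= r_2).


Divide by x^2 to reach normal form y'' + P_1(x) y' + P_2(x) y = 0 with P_1(x) = 2 - 2/x and P_2(x) = 2 - 1/x.
x = 0 is a singular point because the y'-coefficient 2 - 2/x has a pole at x = 0 and the y-coefficient 2 - 1/x has a pole at x = 0.
It is a regular singular point because x P_1(x) = p(x) = 2x - 2 and x^2 P_2(x) = q(x) = 2x^2 - x are polynomials, hence analytic at x = 0.
p(0) = -2,  q(0) = 0.
Indicial equation: r(r-1) + p(0) r + q(0) = 0, i.e. r^2 + (p(0) - 1) r + q(0) = 0, i.e. r^2 - 3 r = 0.
Discriminant: (-3)^2 - 4(0) = 9, so r = (3 ± 3)/2.
Solving: r_1 = 3, r_2 = 0.

indicial: r^2 - 3 r = 0; roots r_1 = 3, r_2 = 0


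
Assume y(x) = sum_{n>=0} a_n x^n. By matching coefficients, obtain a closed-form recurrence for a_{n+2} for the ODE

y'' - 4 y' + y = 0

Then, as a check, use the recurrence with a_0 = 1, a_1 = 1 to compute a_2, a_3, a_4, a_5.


Substitute y = sum_n a_n x^n.
y''(x) has coefficient (n+2)(n+1) a_{n+2} at x^n;
-4 y'(x) has coefficient -4 (n+1) a_{n+1} at x^n;
y(x) has coefficient 1 a_n at x^n.
Matching x^n: (n+2)(n+1) a_{n+2} - 4 (n+1) a_{n+1} + 1 a_n = 0.
Thus a_{n+2} = [4 (n+1) a_{n+1} - 1 a_n] / ((n+1)(n+2)).

Check with a_0 = 1, a_1 = 1 (apply the recurrence for n = 0, 1, 2, 3): a_0 = 1, a_1 = 1, a_2 = 3/2, a_3 = 11/6, a_4 = 41/24, a_5 = 51/40.

a_(n+2) = [4 (n+1) a_(n+1) - 1 a_n] / ((n+1)(n+2)); check: a_0 = 1, a_1 = 1, a_2 = 3/2, a_3 = 11/6, a_4 = 41/24, a_5 = 51/40


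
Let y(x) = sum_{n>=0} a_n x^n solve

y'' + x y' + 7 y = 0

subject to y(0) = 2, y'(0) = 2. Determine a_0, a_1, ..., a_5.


Ansatz: y(x) = sum_{n>=0} a_n x^n, so y'(x) = sum_{n>=1} n a_n x^(n-1) and y''(x) = sum_{n>=2} n(n-1) a_n x^(n-2).
Substitute into P(x) y'' + Q(x) y' + R(x) y = 0 with P(x) = 1, Q(x) = x, R(x) = 7, and match powers of x.
Initial conditions: a_0 = 2, a_1 = 2.
Setting the coefficient of each power of x to zero and solving order by order (substituting the coefficients already found):
  x^0: 2 a_2 + 7 a_0 = 0  ->  2 a_2 = -7 a_0 = -14  ->  a_2 = -7
  x^1: 6 a_3 + 8 a_1 = 0  ->  6 a_3 = -8 a_1 = -16  ->  a_3 = -8/3
  x^2: 12 a_4 + 9 a_2 = 0  ->  12 a_4 = -9 a_2 = 63  ->  a_4 = 21/4
  x^3: 20 a_5 + 10 a_3 = 0  ->  20 a_5 = -10 a_3 = 80/3  ->  a_5 = 4/3
Truncated series: y(x) = 2 + 2 x - 7 x^2 - (8/3) x^3 + (21/4) x^4 + (4/3) x^5 + O(x^6).

a_0 = 2; a_1 = 2; a_2 = -7; a_3 = -8/3; a_4 = 21/4; a_5 = 4/3


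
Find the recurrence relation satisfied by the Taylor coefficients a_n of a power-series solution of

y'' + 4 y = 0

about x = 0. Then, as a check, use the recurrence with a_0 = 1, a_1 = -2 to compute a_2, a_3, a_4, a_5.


Substitute y = sum_n a_n x^n into y'' + (const) y = 0.
y''(x) = sum_{n>=0} (n+2)(n+1) a_{n+2} x^n.
The ODE becomes sum_n [(n+2)(n+1) a_{n+2} + 4 a_n] x^n = 0.
Setting each coefficient to zero gives the recurrence:
  (n+2)(n+1) a_{n+2} + 4 a_n = 0,
  a_{n+2} = -4 / ((n+1)(n+2)) a_n.

Check with a_0 = 1, a_1 = -2 (apply the recurrence for n = 0, 1, 2, 3): a_0 = 1, a_1 = -2, a_2 = -2, a_3 = 4/3, a_4 = 2/3, a_5 = -4/15.

a_{n+2} = -4/((n+1)(n+2)) * a_n; check: a_0 = 1, a_1 = -2, a_2 = -2, a_3 = 4/3, a_4 = 2/3, a_5 = -4/15


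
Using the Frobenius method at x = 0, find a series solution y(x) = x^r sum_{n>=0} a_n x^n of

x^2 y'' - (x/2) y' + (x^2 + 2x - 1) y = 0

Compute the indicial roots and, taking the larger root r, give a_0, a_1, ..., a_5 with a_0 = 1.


Write in Frobenius form y'' + (p(x)/x) y' + (q(x)/x^2) y = 0:
  p(x) = -1/2,  q(x) = x^2 + 2x - 1.
Indicial equation: r(r-1) + (-1/2) r + (-1) = 0 -> roots r_1 = 2, r_2 = -1/2.
Take r = r_1 = 2. Let y(x) = x^r sum_{n>=0} a_n x^n with a_0 = 1.
Substitute y = x^r sum a_n x^n and match x^{r+n}. The recurrence is
  D(n) a_n + 2 a_{n-1} + 1 a_{n-2} = 0,  where D(n) = (r+n)(r+n-1) + (-1/2)(r+n) + (-1).
  a_n = [-2 a_{n-1} - 1 a_{n-2}] / D(n).
Since the indicial polynomial factors as (r - r_1)(r - r_2), D(n) = (r_1 + n - r_1)(r_1 + n - r_2) = n(n + 5/2).
Evaluating step by step (a_0 = 1):
  n = 1: D(1) = 1(1 + 5/2) = 7/2; numerator = -2(1) = -2; a_1 = (-2)/(7/2) = -4/7
  n = 2: D(2) = 2(2 + 5/2) = 9; numerator = -2(-4/7) - 1(1) = 1/7; a_2 = (1/7)/(9) = 1/63
  n = 3: D(3) = 3(3 + 5/2) = 33/2; numerator = -2(1/63) - 1(-4/7) = 34/63; a_3 = (34/63)/(33/2) = 68/2079
  n = 4: D(4) = 4(4 + 5/2) = 26; numerator = -2(68/2079) - 1(1/63) = -169/2079; a_4 = (-169/2079)/(26) = -13/4158
  n = 5: D(5) = 5(5 + 5/2) = 75/2; numerator = -2(-13/4158) - 1(68/2079) = -5/189; a_5 = (-5/189)/(75/2) = -2/2835

r = 2; a_0 = 1; a_1 = -4/7; a_2 = 1/63; a_3 = 68/2079; a_4 = -13/4158; a_5 = -2/2835


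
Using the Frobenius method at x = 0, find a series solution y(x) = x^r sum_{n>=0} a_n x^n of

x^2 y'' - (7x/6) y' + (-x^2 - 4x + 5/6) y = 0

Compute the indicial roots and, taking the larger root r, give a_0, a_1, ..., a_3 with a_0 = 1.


Write in Frobenius form y'' + (p(x)/x) y' + (q(x)/x^2) y = 0:
  p(x) = -7/6,  q(x) = -x^2 - 4x + 5/6.
Indicial equation: r(r-1) + (-7/6) r + (5/6) = 0 -> roots r_1 = 5/3, r_2 = 1/2.
Take r = r_1 = 5/3. Let y(x) = x^r sum_{n>=0} a_n x^n with a_0 = 1.
Substitute y = x^r sum a_n x^n and match x^{r+n}. The recurrence is
  D(n) a_n - 4 a_{n-1} - 1 a_{n-2} = 0,  where D(n) = (r+n)(r+n-1) + (-7/6)(r+n) + (5/6).
  a_n = [4 a_{n-1} + 1 a_{n-2}] / D(n).
Since the indicial polynomial factors as (r - r_1)(r - r_2), D(n) = (r_1 + n - r_1)(r_1 + n - r_2) = n(n + 7/6).
Evaluating step by step (a_0 = 1):
  n = 1: D(1) = 1(1 + 7/6) = 13/6; numerator = 4(1) = 4; a_1 = (4)/(13/6) = 24/13
  n = 2: D(2) = 2(2 + 7/6) = 19/3; numerator = 4(24/13) + 1(1) = 109/13; a_2 = (109/13)/(19/3) = 327/247
  n = 3: D(3) = 3(3 + 7/6) = 25/2; numerator = 4(327/247) + 1(24/13) = 1764/247; a_3 = (1764/247)/(25/2) = 3528/6175

r = 5/3; a_0 = 1; a_1 = 24/13; a_2 = 327/247; a_3 = 3528/6175


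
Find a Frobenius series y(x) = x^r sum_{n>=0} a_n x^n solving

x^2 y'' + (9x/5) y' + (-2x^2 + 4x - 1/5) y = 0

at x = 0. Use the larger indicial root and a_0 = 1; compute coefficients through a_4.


Write in Frobenius form y'' + (p(x)/x) y' + (q(x)/x^2) y = 0:
  p(x) = 9/5,  q(x) = -2x^2 + 4x - 1/5.
Indicial equation: r(r-1) + (9/5) r + (-1/5) = 0 -> roots r_1 = 1/5, r_2 = -1.
Take r = r_1 = 1/5. Let y(x) = x^r sum_{n>=0} a_n x^n with a_0 = 1.
Substitute y = x^r sum a_n x^n and match x^{r+n}. The recurrence is
  D(n) a_n + 4 a_{n-1} - 2 a_{n-2} = 0,  where D(n) = (r+n)(r+n-1) + (9/5)(r+n) + (-1/5).
  a_n = [-4 a_{n-1} + 2 a_{n-2}] / D(n).
Since the indicial polynomial factors as (r - r_1)(r - r_2), D(n) = (r_1 + n - r_1)(r_1 + n - r_2) = n(n + 6/5).
Evaluating step by step (a_0 = 1):
  n = 1: D(1) = 1(1 + 6/5) = 11/5; numerator = -4(1) = -4; a_1 = (-4)/(11/5) = -20/11
  n = 2: D(2) = 2(2 + 6/5) = 32/5; numerator = -4(-20/11) + 2(1) = 102/11; a_2 = (102/11)/(32/5) = 255/176
  n = 3: D(3) = 3(3 + 6/5) = 63/5; numerator = -4(255/176) + 2(-20/11) = -415/44; a_3 = (-415/44)/(63/5) = -2075/2772
  n = 4: D(4) = 4(4 + 6/5) = 104/5; numerator = -4(-2075/2772) + 2(255/176) = 32665/5544; a_4 = (32665/5544)/(104/5) = 163325/576576

r = 1/5; a_0 = 1; a_1 = -20/11; a_2 = 255/176; a_3 = -2075/2772; a_4 = 163325/576576


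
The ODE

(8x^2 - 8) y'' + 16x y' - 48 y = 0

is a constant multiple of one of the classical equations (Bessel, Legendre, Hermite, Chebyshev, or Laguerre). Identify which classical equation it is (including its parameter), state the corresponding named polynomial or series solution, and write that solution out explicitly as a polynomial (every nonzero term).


All three coefficients share the factor -8; dividing through by -8 gives  (1 - x^2) y'' - 2x y' + 6 y = 0.
This matches the Legendre equation (1 - x^2) y'' - 2x y' + n(n+1) y = 0 (note the -2x y' term) with n(n+1) = 6, so n = 2; the polynomial solution is P_2(x).
With y = sum_k a_k x^k, matching x^k gives (k+2)(k+1) a_{k+2} = [k(k+1) - n(n+1)] a_k = (k - 2)(k + 3) a_k. The right side vanishes at k = 2, so the series with the parity of 2 terminates at degree 2.
Standard normalization (P_n(1) = 1): leading coefficient (2n)!/(2^n (n!)^2) = 24/(4*4) = 3/2, so a_2 = 3/2. Work downward with a_k = (k+1)(k+2) a_{k+2} / ((k - 2)(k + 3)):
  a_0 = (1)(2)(3/2) / ((0 - 2)(0 + 3)) = 3/(-6) = -1/2
Hence P_2(x) = 3 x^2/2 - 1/2.

P_2(x); series = 3 x^2/2 - 1/2


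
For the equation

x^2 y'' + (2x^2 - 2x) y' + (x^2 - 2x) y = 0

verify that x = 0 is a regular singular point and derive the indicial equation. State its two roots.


Divide by x^2 to reach normal form y'' + P_1(x) y' + P_2(x) y = 0 with P_1(x) = 2 - 2/x and P_2(x) = 1 - 2/x.
x = 0 is a singular point because the y'-coefficient 2 - 2/x has a pole at x = 0 and the y-coefficient 1 - 2/x has a pole at x = 0.
It is a regular singular point because x P_1(x) = p(x) = 2x - 2 and x^2 P_2(x) = q(x) = x^2 - 2x are polynomials, hence analytic at x = 0.
p(0) = -2,  q(0) = 0.
Indicial equation: r(r-1) + p(0) r + q(0) = 0, i.e. r^2 + (p(0) - 1) r + q(0) = 0, i.e. r^2 - 3 r = 0.
Discriminant: (-3)^2 - 4(0) = 9, so r = (3 ± 3)/2.
Solving: r_1 = 3, r_2 = 0.

indicial: r^2 - 3 r = 0; roots r_1 = 3, r_2 = 0


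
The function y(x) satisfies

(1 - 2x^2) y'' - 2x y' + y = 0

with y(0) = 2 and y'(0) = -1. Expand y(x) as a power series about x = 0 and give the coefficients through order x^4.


Ansatz: y(x) = sum_{n>=0} a_n x^n, so y'(x) = sum_{n>=1} n a_n x^(n-1) and y''(x) = sum_{n>=2} n(n-1) a_n x^(n-2).
Substitute into P(x) y'' + Q(x) y' + R(x) y = 0 with P(x) = 1 - 2x^2, Q(x) = -2x, R(x) = 1, and match powers of x.
Initial conditions: a_0 = 2, a_1 = -1.
Setting the coefficient of each power of x to zero and solving order by order (substituting the coefficients already found):
  x^0: 2 a_2 + a_0 = 0  ->  2 a_2 = -a_0 = -2  ->  a_2 = -1
  x^1: 6 a_3 - a_1 = 0  ->  6 a_3 = a_1 = -1  ->  a_3 = -1/6
  x^2: 12 a_4 - 7 a_2 = 0  ->  12 a_4 = 7 a_2 = -7  ->  a_4 = -7/12
Truncated series: y(x) = 2 - x - x^2 - (1/6) x^3 - (7/12) x^4 + O(x^5).

a_0 = 2; a_1 = -1; a_2 = -1; a_3 = -1/6; a_4 = -7/12


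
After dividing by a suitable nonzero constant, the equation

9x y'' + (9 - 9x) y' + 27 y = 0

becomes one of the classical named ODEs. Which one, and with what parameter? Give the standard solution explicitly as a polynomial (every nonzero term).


All three coefficients share the factor 9; dividing through by 9 gives  x y'' + (1 - x) y' + 3 y = 0.
This matches the Laguerre equation x y'' + (1 - x) y' + n y = 0 with n = 3; the polynomial solution is L_3(x).
With y = sum_k a_k x^k, matching x^k gives (k+1)k a_{k+1} + (k+1) a_{k+1} - k a_k + n a_k = 0, i.e. (k+1)^2 a_{k+1} = (k - n) a_k = (k - 3) a_k. The right side vanishes at k = 3, so the series terminates at degree 3.
Standard normalization L_n(0) = 1 gives a_0 = 1. Work upward with a_{k+1} = (k - 3) a_k / (k+1)^2:
  a_1 = (0 - 3)(1) / 1^2 = -3/1 = -3
  a_2 = (1 - 3)(-3) / 2^2 = 6/4 = 3/2
  a_3 = (2 - 3)(3/2) / 3^2 = (-3/2)/9 = -1/6
Hence L_3(x) = -x^3/6 + 3 x^2/2 - 3 x + 1.

L_3(x); series = -x^3/6 + 3 x^2/2 - 3 x + 1


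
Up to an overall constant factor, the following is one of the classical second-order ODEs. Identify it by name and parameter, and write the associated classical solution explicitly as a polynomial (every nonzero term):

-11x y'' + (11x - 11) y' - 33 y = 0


All three coefficients share the factor -11; dividing through by -11 gives  x y'' + (1 - x) y' + 3 y = 0.
This matches the Laguerre equation x y'' + (1 - x) y' + n y = 0 with n = 3; the polynomial solution is L_3(x).
With y = sum_k a_k x^k, matching x^k gives (k+1)k a_{k+1} + (k+1) a_{k+1} - k a_k + n a_k = 0, i.e. (k+1)^2 a_{k+1} = (k - n) a_k = (k - 3) a_k. The right side vanishes at k = 3, so the series terminates at degree 3.
Standard normalization L_n(0) = 1 gives a_0 = 1. Work upward with a_{k+1} = (k - 3) a_k / (k+1)^2:
  a_1 = (0 - 3)(1) / 1^2 = -3/1 = -3
  a_2 = (1 - 3)(-3) / 2^2 = 6/4 = 3/2
  a_3 = (2 - 3)(3/2) / 3^2 = (-3/2)/9 = -1/6
Hence L_3(x) = -x^3/6 + 3 x^2/2 - 3 x + 1.

L_3(x); series = -x^3/6 + 3 x^2/2 - 3 x + 1


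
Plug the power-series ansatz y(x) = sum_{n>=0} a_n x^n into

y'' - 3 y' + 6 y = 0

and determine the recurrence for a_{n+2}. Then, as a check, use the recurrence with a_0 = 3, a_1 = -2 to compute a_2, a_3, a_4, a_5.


Substitute y = sum_n a_n x^n.
y''(x) has coefficient (n+2)(n+1) a_{n+2} at x^n;
-3 y'(x) has coefficient -3 (n+1) a_{n+1} at x^n;
6 y(x) has coefficient 6 a_n at x^n.
Matching x^n: (n+2)(n+1) a_{n+2} - 3 (n+1) a_{n+1} + 6 a_n = 0.
Thus a_{n+2} = [3 (n+1) a_{n+1} - 6 a_n] / ((n+1)(n+2)).

Check with a_0 = 3, a_1 = -2 (apply the recurrence for n = 0, 1, 2, 3): a_0 = 3, a_1 = -2, a_2 = -12, a_3 = -10, a_4 = -3/2, a_5 = 21/10.

a_(n+2) = [3 (n+1) a_(n+1) - 6 a_n] / ((n+1)(n+2)); check: a_0 = 3, a_1 = -2, a_2 = -12, a_3 = -10, a_4 = -3/2, a_5 = 21/10


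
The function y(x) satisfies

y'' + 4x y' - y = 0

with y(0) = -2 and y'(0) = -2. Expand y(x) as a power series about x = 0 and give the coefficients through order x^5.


Ansatz: y(x) = sum_{n>=0} a_n x^n, so y'(x) = sum_{n>=1} n a_n x^(n-1) and y''(x) = sum_{n>=2} n(n-1) a_n x^(n-2).
Substitute into P(x) y'' + Q(x) y' + R(x) y = 0 with P(x) = 1, Q(x) = 4x, R(x) = -1, and match powers of x.
Initial conditions: a_0 = -2, a_1 = -2.
Setting the coefficient of each power of x to zero and solving order by order (substituting the coefficients already found):
  x^0: 2 a_2 - a_0 = 0  ->  2 a_2 = a_0 = -2  ->  a_2 = -1
  x^1: 6 a_3 + 3 a_1 = 0  ->  6 a_3 = -3 a_1 = 6  ->  a_3 = 1
  x^2: 12 a_4 + 7 a_2 = 0  ->  12 a_4 = -7 a_2 = 7  ->  a_4 = 7/12
  x^3: 20 a_5 + 11 a_3 = 0  ->  20 a_5 = -11 a_3 = -11  ->  a_5 = -11/20
Truncated series: y(x) = -2 - 2 x - x^2 + x^3 + (7/12) x^4 - (11/20) x^5 + O(x^6).

a_0 = -2; a_1 = -2; a_2 = -1; a_3 = 1; a_4 = 7/12; a_5 = -11/20


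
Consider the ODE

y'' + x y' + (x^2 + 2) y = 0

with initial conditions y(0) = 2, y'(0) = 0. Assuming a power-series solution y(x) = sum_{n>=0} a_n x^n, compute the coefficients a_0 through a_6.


Ansatz: y(x) = sum_{n>=0} a_n x^n, so y'(x) = sum_{n>=1} n a_n x^(n-1) and y''(x) = sum_{n>=2} n(n-1) a_n x^(n-2).
Substitute into P(x) y'' + Q(x) y' + R(x) y = 0 with P(x) = 1, Q(x) = x, R(x) = x^2 + 2, and match powers of x.
Initial conditions: a_0 = 2, a_1 = 0.
Setting the coefficient of each power of x to zero and solving order by order (substituting the coefficients already found):
  x^0: 2 a_2 + 2 a_0 = 0  ->  2 a_2 = -2 a_0 = -4  ->  a_2 = -2
  x^1: 6 a_3 + 3 a_1 = 0  ->  6 a_3 = -3 a_1 = 0  ->  a_3 = 0
  x^2: 12 a_4 + 4 a_2 + a_0 = 0  ->  12 a_4 = -4 a_2 - a_0 = 6  ->  a_4 = 1/2
  x^3: 20 a_5 + 5 a_3 + a_1 = 0  ->  20 a_5 = -5 a_3 - a_1 = 0  ->  a_5 = 0
  x^4: 30 a_6 + 6 a_4 + a_2 = 0  ->  30 a_6 = -6 a_4 - a_2 = -1  ->  a_6 = -1/30
Truncated series: y(x) = 2 - 2 x^2 + (1/2) x^4 - (1/30) x^6 + O(x^7).

a_0 = 2; a_1 = 0; a_2 = -2; a_3 = 0; a_4 = 1/2; a_5 = 0; a_6 = -1/30


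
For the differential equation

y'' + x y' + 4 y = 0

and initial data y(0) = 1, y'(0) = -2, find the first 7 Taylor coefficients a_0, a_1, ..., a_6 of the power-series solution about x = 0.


Ansatz: y(x) = sum_{n>=0} a_n x^n, so y'(x) = sum_{n>=1} n a_n x^(n-1) and y''(x) = sum_{n>=2} n(n-1) a_n x^(n-2).
Substitute into P(x) y'' + Q(x) y' + R(x) y = 0 with P(x) = 1, Q(x) = x, R(x) = 4, and match powers of x.
Initial conditions: a_0 = 1, a_1 = -2.
Setting the coefficient of each power of x to zero and solving order by order (substituting the coefficients already found):
  x^0: 2 a_2 + 4 a_0 = 0  ->  2 a_2 = -4 a_0 = -4  ->  a_2 = -2
  x^1: 6 a_3 + 5 a_1 = 0  ->  6 a_3 = -5 a_1 = 10  ->  a_3 = 5/3
  x^2: 12 a_4 + 6 a_2 = 0  ->  12 a_4 = -6 a_2 = 12  ->  a_4 = 1
  x^3: 20 a_5 + 7 a_3 = 0  ->  20 a_5 = -7 a_3 = -35/3  ->  a_5 = -7/12
  x^4: 30 a_6 + 8 a_4 = 0  ->  30 a_6 = -8 a_4 = -8  ->  a_6 = -4/15
Truncated series: y(x) = 1 - 2 x - 2 x^2 + (5/3) x^3 + x^4 - (7/12) x^5 - (4/15) x^6 + O(x^7).

a_0 = 1; a_1 = -2; a_2 = -2; a_3 = 5/3; a_4 = 1; a_5 = -7/12; a_6 = -4/15


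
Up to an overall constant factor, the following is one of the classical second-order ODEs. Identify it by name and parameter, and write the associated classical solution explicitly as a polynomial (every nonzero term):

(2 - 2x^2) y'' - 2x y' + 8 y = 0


All three coefficients share the factor 2; dividing through by 2 gives  (1 - x^2) y'' - x y' + 4 y = 0.
This matches the Chebyshev equation (1 - x^2) y'' - x y' + n^2 y = 0 (note the -x y' term, not -2x y') with n^2 = 4, so n = 2; the polynomial solution is T_2(x).
With y = sum_k a_k x^k, matching x^k gives (k+2)(k+1) a_{k+2} = (k^2 - n^2) a_k = (k - 2)(k + 2) a_k. The right side vanishes at k = 2, so the series with the parity of 2 terminates at degree 2.
Standard normalization: leading coefficient of T_n is 2^(n-1), so a_2 = 2^1 = 2. Work downward with a_k = (k+1)(k+2) a_{k+2} / ((k - 2)(k + 2)):
  a_0 = (1)(2)(2) / ((0 - 2)(0 + 2)) = 4/(-4) = -1
Hence T_2(x) = 2 x^2 - 1.

T_2(x); series = 2 x^2 - 1


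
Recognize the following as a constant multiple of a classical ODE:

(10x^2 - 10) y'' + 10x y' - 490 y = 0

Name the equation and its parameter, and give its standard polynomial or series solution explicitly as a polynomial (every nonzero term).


All three coefficients share the factor -10; dividing through by -10 gives  (1 - x^2) y'' - x y' + 49 y = 0.
This matches the Chebyshev equation (1 - x^2) y'' - x y' + n^2 y = 0 (note the -x y' term, not -2x y') with n^2 = 49, so n = 7; the polynomial solution is T_7(x).
With y = sum_k a_k x^k, matching x^k gives (k+2)(k+1) a_{k+2} = (k^2 - n^2) a_k = (k - 7)(k + 7) a_k. The right side vanishes at k = 7, so the series with the parity of 7 terminates at degree 7.
Standard normalization: leading coefficient of T_n is 2^(n-1), so a_7 = 2^6 = 64. Work downward with a_k = (k+1)(k+2) a_{k+2} / ((k - 7)(k + 7)):
  a_5 = (6)(7)(64) / ((5 - 7)(5 + 7)) = 2688/(-24) = -112
  a_3 = (4)(5)(-112) / ((3 - 7)(3 + 7)) = -2240/(-40) = 56
  a_1 = (2)(3)(56) / ((1 - 7)(1 + 7)) = 336/(-48) = -7
Hence T_7(x) = 64 x^7 - 112 x^5 + 56 x^3 - 7 x.

T_7(x); series = 64 x^7 - 112 x^5 + 56 x^3 - 7 x


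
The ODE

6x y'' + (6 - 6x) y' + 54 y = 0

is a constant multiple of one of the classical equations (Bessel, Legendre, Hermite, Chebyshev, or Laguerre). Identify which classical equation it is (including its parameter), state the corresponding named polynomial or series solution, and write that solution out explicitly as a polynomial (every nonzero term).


All three coefficients share the factor 6; dividing through by 6 gives  x y'' + (1 - x) y' + 9 y = 0.
This matches the Laguerre equation x y'' + (1 - x) y' + n y = 0 with n = 9; the polynomial solution is L_9(x).
With y = sum_k a_k x^k, matching x^k gives (k+1)k a_{k+1} + (k+1) a_{k+1} - k a_k + n a_k = 0, i.e. (k+1)^2 a_{k+1} = (k - n) a_k = (k - 9) a_k. The right side vanishes at k = 9, so the series terminates at degree 9.
Standard normalization L_n(0) = 1 gives a_0 = 1. Work upward with a_{k+1} = (k - 9) a_k / (k+1)^2:
  a_1 = (0 - 9)(1) / 1^2 = -9/1 = -9
  a_2 = (1 - 9)(-9) / 2^2 = 72/4 = 18
  a_3 = (2 - 9)(18) / 3^2 = -126/9 = -14
  a_4 = (3 - 9)(-14) / 4^2 = 84/16 = 21/4
  a_5 = (4 - 9)(21/4) / 5^2 = (-105/4)/25 = -21/20
  a_6 = (5 - 9)(-21/20) / 6^2 = (21/5)/36 = 7/60
  a_7 = (6 - 9)(7/60) / 7^2 = (-7/20)/49 = -1/140
  a_8 = (7 - 9)(-1/140) / 8^2 = (1/70)/64 = 1/4480
  a_9 = (8 - 9)(1/4480) / 9^2 = (-1/4480)/81 = -1/362880
Hence L_9(x) = -x^9/362880 + x^8/4480 - x^7/140 + 7 x^6/60 - 21 x^5/20 + 21 x^4/4 - 14 x^3 + 18 x^2 - 9 x + 1.

L_9(x); series = -x^9/362880 + x^8/4480 - x^7/140 + 7 x^6/60 - 21 x^5/20 + 21 x^4/4 - 14 x^3 + 18 x^2 - 9 x + 1


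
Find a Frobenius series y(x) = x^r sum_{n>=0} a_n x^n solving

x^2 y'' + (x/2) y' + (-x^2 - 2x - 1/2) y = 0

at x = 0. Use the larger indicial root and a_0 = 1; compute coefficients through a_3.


Write in Frobenius form y'' + (p(x)/x) y' + (q(x)/x^2) y = 0:
  p(x) = 1/2,  q(x) = -x^2 - 2x - 1/2.
Indicial equation: r(r-1) + (1/2) r + (-1/2) = 0 -> roots r_1 = 1, r_2 = -1/2.
Take r = r_1 = 1. Let y(x) = x^r sum_{n>=0} a_n x^n with a_0 = 1.
Substitute y = x^r sum a_n x^n and match x^{r+n}. The recurrence is
  D(n) a_n - 2 a_{n-1} - 1 a_{n-2} = 0,  where D(n) = (r+n)(r+n-1) + (1/2)(r+n) + (-1/2).
  a_n = [2 a_{n-1} + 1 a_{n-2}] / D(n).
Since the indicial polynomial factors as (r - r_1)(r - r_2), D(n) = (r_1 + n - r_1)(r_1 + n - r_2) = n(n + 3/2).
Evaluating step by step (a_0 = 1):
  n = 1: D(1) = 1(1 + 3/2) = 5/2; numerator = 2(1) = 2; a_1 = (2)/(5/2) = 4/5
  n = 2: D(2) = 2(2 + 3/2) = 7; numerator = 2(4/5) + 1(1) = 13/5; a_2 = (13/5)/(7) = 13/35
  n = 3: D(3) = 3(3 + 3/2) = 27/2; numerator = 2(13/35) + 1(4/5) = 54/35; a_3 = (54/35)/(27/2) = 4/35

r = 1; a_0 = 1; a_1 = 4/5; a_2 = 13/35; a_3 = 4/35


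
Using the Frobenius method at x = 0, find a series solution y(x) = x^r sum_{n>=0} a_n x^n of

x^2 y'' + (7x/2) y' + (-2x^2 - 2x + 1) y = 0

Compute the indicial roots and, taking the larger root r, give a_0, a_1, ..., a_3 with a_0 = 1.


Write in Frobenius form y'' + (p(x)/x) y' + (q(x)/x^2) y = 0:
  p(x) = 7/2,  q(x) = -2x^2 - 2x + 1.
Indicial equation: r(r-1) + (7/2) r + (1) = 0 -> roots r_1 = -1/2, r_2 = -2.
Take r = r_1 = -1/2. Let y(x) = x^r sum_{n>=0} a_n x^n with a_0 = 1.
Substitute y = x^r sum a_n x^n and match x^{r+n}. The recurrence is
  D(n) a_n - 2 a_{n-1} - 2 a_{n-2} = 0,  where D(n) = (r+n)(r+n-1) + (7/2)(r+n) + (1).
  a_n = [2 a_{n-1} + 2 a_{n-2}] / D(n).
Since the indicial polynomial factors as (r - r_1)(r - r_2), D(n) = (r_1 + n - r_1)(r_1 + n - r_2) = n(n + 3/2).
Evaluating step by step (a_0 = 1):
  n = 1: D(1) = 1(1 + 3/2) = 5/2; numerator = 2(1) = 2; a_1 = (2)/(5/2) = 4/5
  n = 2: D(2) = 2(2 + 3/2) = 7; numerator = 2(4/5) + 2(1) = 18/5; a_2 = (18/5)/(7) = 18/35
  n = 3: D(3) = 3(3 + 3/2) = 27/2; numerator = 2(18/35) + 2(4/5) = 92/35; a_3 = (92/35)/(27/2) = 184/945

r = -1/2; a_0 = 1; a_1 = 4/5; a_2 = 18/35; a_3 = 184/945


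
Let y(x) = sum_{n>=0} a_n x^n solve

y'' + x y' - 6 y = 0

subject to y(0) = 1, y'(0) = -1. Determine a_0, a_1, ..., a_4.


Ansatz: y(x) = sum_{n>=0} a_n x^n, so y'(x) = sum_{n>=1} n a_n x^(n-1) and y''(x) = sum_{n>=2} n(n-1) a_n x^(n-2).
Substitute into P(x) y'' + Q(x) y' + R(x) y = 0 with P(x) = 1, Q(x) = x, R(x) = -6, and match powers of x.
Initial conditions: a_0 = 1, a_1 = -1.
Setting the coefficient of each power of x to zero and solving order by order (substituting the coefficients already found):
  x^0: 2 a_2 - 6 a_0 = 0  ->  2 a_2 = 6 a_0 = 6  ->  a_2 = 3
  x^1: 6 a_3 - 5 a_1 = 0  ->  6 a_3 = 5 a_1 = -5  ->  a_3 = -5/6
  x^2: 12 a_4 - 4 a_2 = 0  ->  12 a_4 = 4 a_2 = 12  ->  a_4 = 1
Truncated series: y(x) = 1 - x + 3 x^2 - (5/6) x^3 + x^4 + O(x^5).

a_0 = 1; a_1 = -1; a_2 = 3; a_3 = -5/6; a_4 = 1


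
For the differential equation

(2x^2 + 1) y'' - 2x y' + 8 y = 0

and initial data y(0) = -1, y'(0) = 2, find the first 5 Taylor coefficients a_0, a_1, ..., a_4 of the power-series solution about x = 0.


Ansatz: y(x) = sum_{n>=0} a_n x^n, so y'(x) = sum_{n>=1} n a_n x^(n-1) and y''(x) = sum_{n>=2} n(n-1) a_n x^(n-2).
Substitute into P(x) y'' + Q(x) y' + R(x) y = 0 with P(x) = 2x^2 + 1, Q(x) = -2x, R(x) = 8, and match powers of x.
Initial conditions: a_0 = -1, a_1 = 2.
Setting the coefficient of each power of x to zero and solving order by order (substituting the coefficients already found):
  x^0: 2 a_2 + 8 a_0 = 0  ->  2 a_2 = -8 a_0 = 8  ->  a_2 = 4
  x^1: 6 a_3 + 6 a_1 = 0  ->  6 a_3 = -6 a_1 = -12  ->  a_3 = -2
  x^2: 12 a_4 + 8 a_2 = 0  ->  12 a_4 = -8 a_2 = -32  ->  a_4 = -8/3
Truncated series: y(x) = -1 + 2 x + 4 x^2 - 2 x^3 - (8/3) x^4 + O(x^5).

a_0 = -1; a_1 = 2; a_2 = 4; a_3 = -2; a_4 = -8/3


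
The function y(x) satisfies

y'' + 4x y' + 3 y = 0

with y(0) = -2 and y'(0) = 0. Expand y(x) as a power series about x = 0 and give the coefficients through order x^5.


Ansatz: y(x) = sum_{n>=0} a_n x^n, so y'(x) = sum_{n>=1} n a_n x^(n-1) and y''(x) = sum_{n>=2} n(n-1) a_n x^(n-2).
Substitute into P(x) y'' + Q(x) y' + R(x) y = 0 with P(x) = 1, Q(x) = 4x, R(x) = 3, and match powers of x.
Initial conditions: a_0 = -2, a_1 = 0.
Setting the coefficient of each power of x to zero and solving order by order (substituting the coefficients already found):
  x^0: 2 a_2 + 3 a_0 = 0  ->  2 a_2 = -3 a_0 = 6  ->  a_2 = 3
  x^1: 6 a_3 + 7 a_1 = 0  ->  6 a_3 = -7 a_1 = 0  ->  a_3 = 0
  x^2: 12 a_4 + 11 a_2 = 0  ->  12 a_4 = -11 a_2 = -33  ->  a_4 = -11/4
  x^3: 20 a_5 + 15 a_3 = 0  ->  20 a_5 = -15 a_3 = 0  ->  a_5 = 0
Truncated series: y(x) = -2 + 3 x^2 - (11/4) x^4 + O(x^6).

a_0 = -2; a_1 = 0; a_2 = 3; a_3 = 0; a_4 = -11/4; a_5 = 0


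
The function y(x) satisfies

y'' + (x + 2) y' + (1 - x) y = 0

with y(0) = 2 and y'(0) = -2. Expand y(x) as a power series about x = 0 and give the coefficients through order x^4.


Ansatz: y(x) = sum_{n>=0} a_n x^n, so y'(x) = sum_{n>=1} n a_n x^(n-1) and y''(x) = sum_{n>=2} n(n-1) a_n x^(n-2).
Substitute into P(x) y'' + Q(x) y' + R(x) y = 0 with P(x) = 1, Q(x) = x + 2, R(x) = 1 - x, and match powers of x.
Initial conditions: a_0 = 2, a_1 = -2.
Setting the coefficient of each power of x to zero and solving order by order (substituting the coefficients already found):
  x^0: 2 a_2 + 2 a_1 + a_0 = 0  ->  2 a_2 = -2 a_1 - a_0 = 2  ->  a_2 = 1
  x^1: 6 a_3 + 4 a_2 + 2 a_1 - a_0 = 0  ->  6 a_3 = -4 a_2 - 2 a_1 + a_0 = 2  ->  a_3 = 1/3
  x^2: 12 a_4 + 6 a_3 + 3 a_2 - a_1 = 0  ->  12 a_4 = -6 a_3 - 3 a_2 + a_1 = -7  ->  a_4 = -7/12
Truncated series: y(x) = 2 - 2 x + x^2 + (1/3) x^3 - (7/12) x^4 + O(x^5).

a_0 = 2; a_1 = -2; a_2 = 1; a_3 = 1/3; a_4 = -7/12


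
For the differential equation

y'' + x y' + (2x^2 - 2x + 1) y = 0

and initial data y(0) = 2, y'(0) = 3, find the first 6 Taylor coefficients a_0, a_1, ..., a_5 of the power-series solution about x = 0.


Ansatz: y(x) = sum_{n>=0} a_n x^n, so y'(x) = sum_{n>=1} n a_n x^(n-1) and y''(x) = sum_{n>=2} n(n-1) a_n x^(n-2).
Substitute into P(x) y'' + Q(x) y' + R(x) y = 0 with P(x) = 1, Q(x) = x, R(x) = 2x^2 - 2x + 1, and match powers of x.
Initial conditions: a_0 = 2, a_1 = 3.
Setting the coefficient of each power of x to zero and solving order by order (substituting the coefficients already found):
  x^0: 2 a_2 + a_0 = 0  ->  2 a_2 = -a_0 = -2  ->  a_2 = -1
  x^1: 6 a_3 + 2 a_1 - 2 a_0 = 0  ->  6 a_3 = -2 a_1 + 2 a_0 = -2  ->  a_3 = -1/3
  x^2: 12 a_4 + 3 a_2 - 2 a_1 + 2 a_0 = 0  ->  12 a_4 = -3 a_2 + 2 a_1 - 2 a_0 = 5  ->  a_4 = 5/12
  x^3: 20 a_5 + 4 a_3 - 2 a_2 + 2 a_1 = 0  ->  20 a_5 = -4 a_3 + 2 a_2 - 2 a_1 = -20/3  ->  a_5 = -1/3
Truncated series: y(x) = 2 + 3 x - x^2 - (1/3) x^3 + (5/12) x^4 - (1/3) x^5 + O(x^6).

a_0 = 2; a_1 = 3; a_2 = -1; a_3 = -1/3; a_4 = 5/12; a_5 = -1/3


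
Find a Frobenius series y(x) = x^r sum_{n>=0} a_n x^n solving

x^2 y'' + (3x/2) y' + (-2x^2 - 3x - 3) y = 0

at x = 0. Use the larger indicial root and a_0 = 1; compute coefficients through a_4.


Write in Frobenius form y'' + (p(x)/x) y' + (q(x)/x^2) y = 0:
  p(x) = 3/2,  q(x) = -2x^2 - 3x - 3.
Indicial equation: r(r-1) + (3/2) r + (-3) = 0 -> roots r_1 = 3/2, r_2 = -2.
Take r = r_1 = 3/2. Let y(x) = x^r sum_{n>=0} a_n x^n with a_0 = 1.
Substitute y = x^r sum a_n x^n and match x^{r+n}. The recurrence is
  D(n) a_n - 3 a_{n-1} - 2 a_{n-2} = 0,  where D(n) = (r+n)(r+n-1) + (3/2)(r+n) + (-3).
  a_n = [3 a_{n-1} + 2 a_{n-2}] / D(n).
Since the indicial polynomial factors as (r - r_1)(r - r_2), D(n) = (r_1 + n - r_1)(r_1 + n - r_2) = n(n + 7/2).
Evaluating step by step (a_0 = 1):
  n = 1: D(1) = 1(1 + 7/2) = 9/2; numerator = 3(1) = 3; a_1 = (3)/(9/2) = 2/3
  n = 2: D(2) = 2(2 + 7/2) = 11; numerator = 3(2/3) + 2(1) = 4; a_2 = (4)/(11) = 4/11
  n = 3: D(3) = 3(3 + 7/2) = 39/2; numerator = 3(4/11) + 2(2/3) = 80/33; a_3 = (80/33)/(39/2) = 160/1287
  n = 4: D(4) = 4(4 + 7/2) = 30; numerator = 3(160/1287) + 2(4/11) = 472/429; a_4 = (472/429)/(30) = 236/6435

r = 3/2; a_0 = 1; a_1 = 2/3; a_2 = 4/11; a_3 = 160/1287; a_4 = 236/6435


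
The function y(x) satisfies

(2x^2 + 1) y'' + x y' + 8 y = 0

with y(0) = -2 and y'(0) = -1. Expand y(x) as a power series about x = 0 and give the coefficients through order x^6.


Ansatz: y(x) = sum_{n>=0} a_n x^n, so y'(x) = sum_{n>=1} n a_n x^(n-1) and y''(x) = sum_{n>=2} n(n-1) a_n x^(n-2).
Substitute into P(x) y'' + Q(x) y' + R(x) y = 0 with P(x) = 2x^2 + 1, Q(x) = x, R(x) = 8, and match powers of x.
Initial conditions: a_0 = -2, a_1 = -1.
Setting the coefficient of each power of x to zero and solving order by order (substituting the coefficients already found):
  x^0: 2 a_2 + 8 a_0 = 0  ->  2 a_2 = -8 a_0 = 16  ->  a_2 = 8
  x^1: 6 a_3 + 9 a_1 = 0  ->  6 a_3 = -9 a_1 = 9  ->  a_3 = 3/2
  x^2: 12 a_4 + 14 a_2 = 0  ->  12 a_4 = -14 a_2 = -112  ->  a_4 = -28/3
  x^3: 20 a_5 + 23 a_3 = 0  ->  20 a_5 = -23 a_3 = -69/2  ->  a_5 = -69/40
  x^4: 30 a_6 + 36 a_4 = 0  ->  30 a_6 = -36 a_4 = 336  ->  a_6 = 56/5
Truncated series: y(x) = -2 - x + 8 x^2 + (3/2) x^3 - (28/3) x^4 - (69/40) x^5 + (56/5) x^6 + O(x^7).

a_0 = -2; a_1 = -1; a_2 = 8; a_3 = 3/2; a_4 = -28/3; a_5 = -69/40; a_6 = 56/5


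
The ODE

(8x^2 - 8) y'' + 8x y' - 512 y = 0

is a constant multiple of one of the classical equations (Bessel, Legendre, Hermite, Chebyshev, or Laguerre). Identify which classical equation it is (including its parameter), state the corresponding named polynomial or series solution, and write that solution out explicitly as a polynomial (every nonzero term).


All three coefficients share the factor -8; dividing through by -8 gives  (1 - x^2) y'' - x y' + 64 y = 0.
This matches the Chebyshev equation (1 - x^2) y'' - x y' + n^2 y = 0 (note the -x y' term, not -2x y') with n^2 = 64, so n = 8; the polynomial solution is T_8(x).
With y = sum_k a_k x^k, matching x^k gives (k+2)(k+1) a_{k+2} = (k^2 - n^2) a_k = (k - 8)(k + 8) a_k. The right side vanishes at k = 8, so the series with the parity of 8 terminates at degree 8.
Standard normalization: leading coefficient of T_n is 2^(n-1), so a_8 = 2^7 = 128. Work downward with a_k = (k+1)(k+2) a_{k+2} / ((k - 8)(k + 8)):
  a_6 = (7)(8)(128) / ((6 - 8)(6 + 8)) = 7168/(-28) = -256
  a_4 = (5)(6)(-256) / ((4 - 8)(4 + 8)) = -7680/(-48) = 160
  a_2 = (3)(4)(160) / ((2 - 8)(2 + 8)) = 1920/(-60) = -32
  a_0 = (1)(2)(-32) / ((0 - 8)(0 + 8)) = -64/(-64) = 1
Hence T_8(x) = 128 x^8 - 256 x^6 + 160 x^4 - 32 x^2 + 1.

T_8(x); series = 128 x^8 - 256 x^6 + 160 x^4 - 32 x^2 + 1


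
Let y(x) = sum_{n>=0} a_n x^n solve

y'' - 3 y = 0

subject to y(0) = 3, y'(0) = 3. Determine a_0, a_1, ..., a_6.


Ansatz: y(x) = sum_{n>=0} a_n x^n, so y'(x) = sum_{n>=1} n a_n x^(n-1) and y''(x) = sum_{n>=2} n(n-1) a_n x^(n-2).
Substitute into P(x) y'' + Q(x) y' + R(x) y = 0 with P(x) = 1, Q(x) = 0, R(x) = -3, and match powers of x.
Initial conditions: a_0 = 3, a_1 = 3.
Setting the coefficient of each power of x to zero and solving order by order (substituting the coefficients already found):
  x^0: 2 a_2 - 3 a_0 = 0  ->  2 a_2 = 3 a_0 = 9  ->  a_2 = 9/2
  x^1: 6 a_3 - 3 a_1 = 0  ->  6 a_3 = 3 a_1 = 9  ->  a_3 = 3/2
  x^2: 12 a_4 - 3 a_2 = 0  ->  12 a_4 = 3 a_2 = 27/2  ->  a_4 = 9/8
  x^3: 20 a_5 - 3 a_3 = 0  ->  20 a_5 = 3 a_3 = 9/2  ->  a_5 = 9/40
  x^4: 30 a_6 - 3 a_4 = 0  ->  30 a_6 = 3 a_4 = 27/8  ->  a_6 = 9/80
Truncated series: y(x) = 3 + 3 x + (9/2) x^2 + (3/2) x^3 + (9/8) x^4 + (9/40) x^5 + (9/80) x^6 + O(x^7).

a_0 = 3; a_1 = 3; a_2 = 9/2; a_3 = 3/2; a_4 = 9/8; a_5 = 9/40; a_6 = 9/80


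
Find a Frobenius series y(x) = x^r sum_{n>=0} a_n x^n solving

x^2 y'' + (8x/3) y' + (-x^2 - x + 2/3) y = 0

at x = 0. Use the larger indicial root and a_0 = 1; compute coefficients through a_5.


Write in Frobenius form y'' + (p(x)/x) y' + (q(x)/x^2) y = 0:
  p(x) = 8/3,  q(x) = -x^2 - x + 2/3.
Indicial equation: r(r-1) + (8/3) r + (2/3) = 0 -> roots r_1 = -2/3, r_2 = -1.
Take r = r_1 = -2/3. Let y(x) = x^r sum_{n>=0} a_n x^n with a_0 = 1.
Substitute y = x^r sum a_n x^n and match x^{r+n}. The recurrence is
  D(n) a_n - 1 a_{n-1} - 1 a_{n-2} = 0,  where D(n) = (r+n)(r+n-1) + (8/3)(r+n) + (2/3).
  a_n = [1 a_{n-1} + 1 a_{n-2}] / D(n).
Since the indicial polynomial factors as (r - r_1)(r - r_2), D(n) = (r_1 + n - r_1)(r_1 + n - r_2) = n(n + 1/3).
Evaluating step by step (a_0 = 1):
  n = 1: D(1) = 1(1 + 1/3) = 4/3; numerator = 1(1) = 1; a_1 = (1)/(4/3) = 3/4
  n = 2: D(2) = 2(2 + 1/3) = 14/3; numerator = 1(3/4) + 1(1) = 7/4; a_2 = (7/4)/(14/3) = 3/8
  n = 3: D(3) = 3(3 + 1/3) = 10; numerator = 1(3/8) + 1(3/4) = 9/8; a_3 = (9/8)/(10) = 9/80
  n = 4: D(4) = 4(4 + 1/3) = 52/3; numerator = 1(9/80) + 1(3/8) = 39/80; a_4 = (39/80)/(52/3) = 9/320
  n = 5: D(5) = 5(5 + 1/3) = 80/3; numerator = 1(9/320) + 1(9/80) = 9/64; a_5 = (9/64)/(80/3) = 27/5120

r = -2/3; a_0 = 1; a_1 = 3/4; a_2 = 3/8; a_3 = 9/80; a_4 = 9/320; a_5 = 27/5120
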